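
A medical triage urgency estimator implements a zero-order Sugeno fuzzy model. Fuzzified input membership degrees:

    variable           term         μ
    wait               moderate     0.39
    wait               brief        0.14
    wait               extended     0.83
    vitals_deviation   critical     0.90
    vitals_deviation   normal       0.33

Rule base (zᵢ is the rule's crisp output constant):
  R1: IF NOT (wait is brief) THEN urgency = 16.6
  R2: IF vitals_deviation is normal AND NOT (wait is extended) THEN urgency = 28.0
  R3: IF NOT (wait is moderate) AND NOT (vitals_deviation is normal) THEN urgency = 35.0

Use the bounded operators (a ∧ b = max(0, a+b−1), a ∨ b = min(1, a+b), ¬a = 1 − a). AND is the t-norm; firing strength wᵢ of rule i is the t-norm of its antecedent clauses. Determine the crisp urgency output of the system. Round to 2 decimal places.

R1 (z=16.6): ¬brief=1−0.14=0.86 → w = 0.86
R2 (z=28.0): normal=0.33, ¬extended=1−0.83=0.17; AND[max(0, a+b−1)] → w = 0.00
R3 (z=35.0): ¬moderate=1−0.39=0.61, ¬normal=1−0.33=0.67; AND[max(0, a+b−1)] → w = 0.28
Weighted average = (0.86·16.6 + 0.00·28.0 + 0.28·35.0) / (0.86 + 0.00 + 0.28)
  = 24.0760 / 1.1400 = 21.12

21.12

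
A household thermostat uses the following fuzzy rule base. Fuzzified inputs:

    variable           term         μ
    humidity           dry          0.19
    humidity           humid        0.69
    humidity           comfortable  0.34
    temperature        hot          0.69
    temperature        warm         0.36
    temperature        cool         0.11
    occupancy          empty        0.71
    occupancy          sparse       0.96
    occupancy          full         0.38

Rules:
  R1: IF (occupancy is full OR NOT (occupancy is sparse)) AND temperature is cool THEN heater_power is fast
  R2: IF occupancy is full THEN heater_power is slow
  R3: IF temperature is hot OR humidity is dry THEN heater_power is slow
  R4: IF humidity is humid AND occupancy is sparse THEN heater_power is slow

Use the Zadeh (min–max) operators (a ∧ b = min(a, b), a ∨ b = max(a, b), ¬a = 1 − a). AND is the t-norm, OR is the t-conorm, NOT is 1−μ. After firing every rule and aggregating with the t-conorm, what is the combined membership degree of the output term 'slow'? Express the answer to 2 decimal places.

R1: (full=0.38 OR ¬sparse=1−0.96=0.04) = 0.38; AND[min(a, b)] with cool=0.11 → w = 0.11
R2: full=0.38 → w = 0.38
R3: hot=0.69, dry=0.19; OR[max(a, b)] → w = 0.69
R4: humid=0.69, sparse=0.96; AND[min(a, b)] → w = 0.69
Rules with consequent 'slow': {R2, R3, R4} → strengths 0.38, 0.69, 0.69
Aggregate via t-conorm [max(a, b)]: 0.69

0.69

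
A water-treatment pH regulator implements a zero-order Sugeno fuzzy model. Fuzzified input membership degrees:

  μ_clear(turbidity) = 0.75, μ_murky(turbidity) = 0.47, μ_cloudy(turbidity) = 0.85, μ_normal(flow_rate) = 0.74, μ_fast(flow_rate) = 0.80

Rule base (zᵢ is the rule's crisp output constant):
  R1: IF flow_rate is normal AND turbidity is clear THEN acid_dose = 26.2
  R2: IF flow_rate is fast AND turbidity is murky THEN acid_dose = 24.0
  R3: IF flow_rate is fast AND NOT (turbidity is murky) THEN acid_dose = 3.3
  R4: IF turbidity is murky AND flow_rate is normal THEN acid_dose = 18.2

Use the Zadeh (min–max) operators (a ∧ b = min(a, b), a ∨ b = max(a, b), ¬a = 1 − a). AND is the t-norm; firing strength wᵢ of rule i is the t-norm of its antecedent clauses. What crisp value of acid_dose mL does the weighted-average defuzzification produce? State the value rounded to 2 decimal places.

R1 (z=26.2): normal=0.74, clear=0.75; AND[min(a, b)] → w = 0.74
R2 (z=24.0): fast=0.80, murky=0.47; AND[min(a, b)] → w = 0.47
R3 (z=3.3): fast=0.80, ¬murky=1−0.47=0.53; AND[min(a, b)] → w = 0.53
R4 (z=18.2): murky=0.47, normal=0.74; AND[min(a, b)] → w = 0.47
Weighted average = (0.74·26.2 + 0.47·24.0 + 0.53·3.3 + 0.47·18.2) / (0.74 + 0.47 + 0.53 + 0.47)
  = 40.9710 / 2.2100 = 18.54

18.54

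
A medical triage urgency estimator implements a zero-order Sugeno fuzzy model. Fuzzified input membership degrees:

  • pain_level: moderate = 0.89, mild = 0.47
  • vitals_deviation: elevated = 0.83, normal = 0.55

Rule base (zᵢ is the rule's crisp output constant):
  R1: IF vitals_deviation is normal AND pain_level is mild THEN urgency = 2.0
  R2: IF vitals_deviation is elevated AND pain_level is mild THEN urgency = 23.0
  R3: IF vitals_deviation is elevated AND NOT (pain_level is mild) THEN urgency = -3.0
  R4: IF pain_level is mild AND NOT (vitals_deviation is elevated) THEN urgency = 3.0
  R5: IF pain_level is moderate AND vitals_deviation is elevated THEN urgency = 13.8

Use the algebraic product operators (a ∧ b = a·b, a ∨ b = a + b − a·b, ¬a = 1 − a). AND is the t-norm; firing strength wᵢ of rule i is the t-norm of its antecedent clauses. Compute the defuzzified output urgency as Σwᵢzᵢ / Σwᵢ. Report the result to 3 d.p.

9.755

R1 (z=2.0): normal=0.55, mild=0.47; AND[a·b] → w = 0.2585
R2 (z=23.0): elevated=0.83, mild=0.47; AND[a·b] → w = 0.3901
R3 (z=-3.0): elevated=0.83, ¬mild=1−0.47=0.53; AND[a·b] → w = 0.4399
R4 (z=3.0): mild=0.47, ¬elevated=1−0.83=0.17; AND[a·b] → w = 0.0799
R5 (z=13.8): moderate=0.89, elevated=0.83; AND[a·b] → w = 0.7387
Weighted average = (0.2585·2.0 + 0.3901·23.0 + 0.4399·-3.0 + 0.0799·3.0 + 0.7387·13.8) / (0.2585 + 0.3901 + 0.4399 + 0.0799 + 0.7387)
  = 18.6034 / 1.9071 = 9.755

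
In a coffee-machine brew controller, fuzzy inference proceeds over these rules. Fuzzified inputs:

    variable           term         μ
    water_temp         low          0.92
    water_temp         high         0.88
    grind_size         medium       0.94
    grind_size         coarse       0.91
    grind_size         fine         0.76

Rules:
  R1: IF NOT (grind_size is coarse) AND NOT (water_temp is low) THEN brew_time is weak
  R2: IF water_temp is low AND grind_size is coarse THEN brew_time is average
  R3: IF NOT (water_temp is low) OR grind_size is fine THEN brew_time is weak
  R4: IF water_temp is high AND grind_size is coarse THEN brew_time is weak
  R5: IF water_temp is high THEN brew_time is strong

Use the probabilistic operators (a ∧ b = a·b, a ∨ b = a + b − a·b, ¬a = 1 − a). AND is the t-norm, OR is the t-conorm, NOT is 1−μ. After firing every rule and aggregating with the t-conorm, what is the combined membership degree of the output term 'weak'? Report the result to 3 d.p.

R1: ¬coarse=1−0.91=0.09, ¬low=1−0.92=0.08; AND[a·b] → w = 0.0072
R2: low=0.92, coarse=0.91; AND[a·b] → w = 0.8372
R3: ¬low=1−0.92=0.08, fine=0.76; OR[a + b − a·b] → w = 0.7792
R4: high=0.88, coarse=0.91; AND[a·b] → w = 0.8008
R5: high=0.88 → w = 0.8800
Rules with consequent 'weak': {R1, R3, R4} → strengths 0.0072, 0.7792, 0.8008
Aggregate via t-conorm [a + b − a·b]: 0.9563

0.956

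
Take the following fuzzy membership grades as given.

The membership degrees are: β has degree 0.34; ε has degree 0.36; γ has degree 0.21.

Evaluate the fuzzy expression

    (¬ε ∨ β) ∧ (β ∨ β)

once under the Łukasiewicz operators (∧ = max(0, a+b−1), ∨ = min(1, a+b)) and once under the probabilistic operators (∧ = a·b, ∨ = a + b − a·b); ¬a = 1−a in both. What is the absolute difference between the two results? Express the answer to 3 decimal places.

Under Łukasiewicz:
  ¬ε = 1 − 0.36 = 0.64
  ¬ε ∨ β = min(1, a+b) on (0.64, 0.34) = 0.98
  β ∨ β = min(1, a+b) on (0.34, 0.34) = 0.68
  (¬ε ∨ β) ∧ (β ∨ β) = max(0, a+b−1) on (0.98, 0.68) = 0.66
  → value = 0.6600
Under probabilistic:
  ¬ε = 1 − 0.3600 = 0.6400
  ¬ε ∨ β = a + b − a·b on (0.6400, 0.3400) = 0.7624
  β ∨ β = a + b − a·b on (0.3400, 0.3400) = 0.5644
  (¬ε ∨ β) ∧ (β ∨ β) = a·b on (0.7624, 0.5644) = 0.4303
  → value = 0.4303
|0.6600 − 0.4303| = 0.230

0.230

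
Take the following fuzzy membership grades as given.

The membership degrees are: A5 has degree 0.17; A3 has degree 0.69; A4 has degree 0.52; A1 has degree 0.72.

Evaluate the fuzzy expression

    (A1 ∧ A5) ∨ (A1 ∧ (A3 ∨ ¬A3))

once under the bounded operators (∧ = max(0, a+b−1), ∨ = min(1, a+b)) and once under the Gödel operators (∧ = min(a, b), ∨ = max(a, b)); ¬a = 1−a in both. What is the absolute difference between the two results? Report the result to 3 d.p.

0.030

Under bounded:
  A1 ∧ A5 = max(0, a+b−1) on (0.72, 0.17) = 0.00
  ¬A3 = 1 − 0.69 = 0.31
  A3 ∨ ¬A3 = min(1, a+b) on (0.69, 0.31) = 1.00
  A1 ∧ (A3 ∨ ¬A3) = max(0, a+b−1) on (0.72, 1.00) = 0.72
  (A1 ∧ A5) ∨ (A1 ∧ (A3 ∨ ¬A3)) = min(1, a+b) on (0.00, 0.72) = 0.72
  → value = 0.7200
Under Gödel:
  A1 ∧ A5 = min(a, b) on (0.72, 0.17) = 0.17
  ¬A3 = 1 − 0.69 = 0.31
  A3 ∨ ¬A3 = max(a, b) on (0.69, 0.31) = 0.69
  A1 ∧ (A3 ∨ ¬A3) = min(a, b) on (0.72, 0.69) = 0.69
  (A1 ∧ A5) ∨ (A1 ∧ (A3 ∨ ¬A3)) = max(a, b) on (0.17, 0.69) = 0.69
  → value = 0.6900
|0.7200 − 0.6900| = 0.030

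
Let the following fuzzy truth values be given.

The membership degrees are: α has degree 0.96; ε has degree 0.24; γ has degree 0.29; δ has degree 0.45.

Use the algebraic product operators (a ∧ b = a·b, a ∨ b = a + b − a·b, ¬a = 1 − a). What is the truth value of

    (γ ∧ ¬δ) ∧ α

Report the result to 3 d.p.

¬δ = 1 − 0.4500 = 0.5500
γ ∧ ¬δ = a·b on (0.2900, 0.5500) = 0.1595
(γ ∧ ¬δ) ∧ α = a·b on (0.1595, 0.9600) = 0.1531

0.153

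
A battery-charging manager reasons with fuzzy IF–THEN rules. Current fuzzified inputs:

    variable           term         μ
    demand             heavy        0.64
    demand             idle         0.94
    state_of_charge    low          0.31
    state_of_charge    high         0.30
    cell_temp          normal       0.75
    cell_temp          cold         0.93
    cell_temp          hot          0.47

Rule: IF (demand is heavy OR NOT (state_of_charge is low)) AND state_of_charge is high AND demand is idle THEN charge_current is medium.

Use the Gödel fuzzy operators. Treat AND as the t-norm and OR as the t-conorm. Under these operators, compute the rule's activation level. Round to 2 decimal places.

firing strength: (heavy=0.64 OR ¬low=1−0.31=0.69) = 0.69; AND[min(a, b)] with high=0.30, idle=0.94 → w = 0.30

0.30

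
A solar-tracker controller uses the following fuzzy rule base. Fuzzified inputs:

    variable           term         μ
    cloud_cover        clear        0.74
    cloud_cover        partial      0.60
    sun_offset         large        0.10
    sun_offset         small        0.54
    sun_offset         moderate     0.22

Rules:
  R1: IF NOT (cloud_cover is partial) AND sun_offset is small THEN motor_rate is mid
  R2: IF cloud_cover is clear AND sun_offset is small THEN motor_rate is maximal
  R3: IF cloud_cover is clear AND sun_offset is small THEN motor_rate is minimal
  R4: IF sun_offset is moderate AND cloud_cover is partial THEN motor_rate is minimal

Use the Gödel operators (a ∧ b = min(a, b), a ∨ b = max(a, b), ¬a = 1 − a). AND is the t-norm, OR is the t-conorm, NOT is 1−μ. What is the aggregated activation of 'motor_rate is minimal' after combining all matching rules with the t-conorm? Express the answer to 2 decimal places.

0.54

R1: ¬partial=1−0.60=0.40, small=0.54; AND[min(a, b)] → w = 0.40
R2: clear=0.74, small=0.54; AND[min(a, b)] → w = 0.54
R3: clear=0.74, small=0.54; AND[min(a, b)] → w = 0.54
R4: moderate=0.22, partial=0.60; AND[min(a, b)] → w = 0.22
Rules with consequent 'minimal': {R3, R4} → strengths 0.54, 0.22
Aggregate via t-conorm [max(a, b)]: 0.54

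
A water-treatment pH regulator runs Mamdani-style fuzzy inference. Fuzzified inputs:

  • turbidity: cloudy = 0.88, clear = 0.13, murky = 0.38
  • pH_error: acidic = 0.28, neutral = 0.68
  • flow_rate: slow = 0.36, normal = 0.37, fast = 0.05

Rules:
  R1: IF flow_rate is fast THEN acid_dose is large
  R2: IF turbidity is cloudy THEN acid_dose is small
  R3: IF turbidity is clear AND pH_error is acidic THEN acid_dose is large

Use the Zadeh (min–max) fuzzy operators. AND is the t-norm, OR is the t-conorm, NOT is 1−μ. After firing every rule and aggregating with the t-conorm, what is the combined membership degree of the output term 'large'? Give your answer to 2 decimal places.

R1: fast=0.05 → w = 0.05
R2: cloudy=0.88 → w = 0.88
R3: clear=0.13, acidic=0.28; AND[min(a, b)] → w = 0.13
Rules with consequent 'large': {R1, R3} → strengths 0.05, 0.13
Aggregate via t-conorm [max(a, b)]: 0.13

0.13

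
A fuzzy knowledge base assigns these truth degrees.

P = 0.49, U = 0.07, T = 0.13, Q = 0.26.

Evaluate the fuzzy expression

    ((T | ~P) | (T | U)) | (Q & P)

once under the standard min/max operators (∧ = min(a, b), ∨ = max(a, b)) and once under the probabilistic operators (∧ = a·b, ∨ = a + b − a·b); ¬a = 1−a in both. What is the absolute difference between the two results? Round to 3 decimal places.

0.189

Under standard min/max:
  ~P = 1 − 0.49 = 0.51
  T | ~P = max(a, b) on (0.13, 0.51) = 0.51
  T | U = max(a, b) on (0.13, 0.07) = 0.13
  (T | ~P) | (T | U) = max(a, b) on (0.51, 0.13) = 0.51
  Q & P = min(a, b) on (0.26, 0.49) = 0.26
  ((T | ~P) | (T | U)) | (Q & P) = max(a, b) on (0.51, 0.26) = 0.51
  → value = 0.5100
Under probabilistic:
  ~P = 1 − 0.4900 = 0.5100
  T | ~P = a + b − a·b on (0.1300, 0.5100) = 0.5737
  T | U = a + b − a·b on (0.1300, 0.0700) = 0.1909
  (T | ~P) | (T | U) = a + b − a·b on (0.5737, 0.1909) = 0.6551
  Q & P = a·b on (0.2600, 0.4900) = 0.1274
  ((T | ~P) | (T | U)) | (Q & P) = a + b − a·b on (0.6551, 0.1274) = 0.6990
  → value = 0.6990
|0.5100 − 0.6990| = 0.189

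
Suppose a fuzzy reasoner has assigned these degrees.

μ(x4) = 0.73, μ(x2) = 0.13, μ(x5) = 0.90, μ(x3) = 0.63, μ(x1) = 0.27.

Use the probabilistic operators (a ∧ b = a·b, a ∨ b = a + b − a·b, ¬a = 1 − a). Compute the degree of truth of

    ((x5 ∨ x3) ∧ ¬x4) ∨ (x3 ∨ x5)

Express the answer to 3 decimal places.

0.973

x5 ∨ x3 = a + b − a·b on (0.9000, 0.6300) = 0.9630
¬x4 = 1 − 0.7300 = 0.2700
(x5 ∨ x3) ∧ ¬x4 = a·b on (0.9630, 0.2700) = 0.2600
x3 ∨ x5 = a + b − a·b on (0.6300, 0.9000) = 0.9630
((x5 ∨ x3) ∧ ¬x4) ∨ (x3 ∨ x5) = a + b − a·b on (0.2600, 0.9630) = 0.9726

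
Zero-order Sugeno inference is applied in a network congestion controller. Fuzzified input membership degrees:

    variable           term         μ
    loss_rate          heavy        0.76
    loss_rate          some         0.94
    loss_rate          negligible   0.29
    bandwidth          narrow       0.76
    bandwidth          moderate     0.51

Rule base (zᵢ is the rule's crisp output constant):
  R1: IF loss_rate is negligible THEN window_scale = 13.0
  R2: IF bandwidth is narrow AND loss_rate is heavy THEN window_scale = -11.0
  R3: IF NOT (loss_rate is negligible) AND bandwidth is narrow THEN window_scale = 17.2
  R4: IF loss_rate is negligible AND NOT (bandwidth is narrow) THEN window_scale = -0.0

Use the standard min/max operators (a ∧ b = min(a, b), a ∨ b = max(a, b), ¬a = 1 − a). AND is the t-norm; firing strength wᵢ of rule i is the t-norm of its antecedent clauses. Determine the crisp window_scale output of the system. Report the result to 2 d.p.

3.81

R1 (z=13.0): negligible=0.29 → w = 0.29
R2 (z=-11.0): narrow=0.76, heavy=0.76; AND[min(a, b)] → w = 0.76
R3 (z=17.2): ¬negligible=1−0.29=0.71, narrow=0.76; AND[min(a, b)] → w = 0.71
R4 (z=-0.0): negligible=0.29, ¬narrow=1−0.76=0.24; AND[min(a, b)] → w = 0.24
Weighted average = (0.29·13.0 + 0.76·-11.0 + 0.71·17.2 + 0.24·-0.0) / (0.29 + 0.76 + 0.71 + 0.24)
  = 7.6220 / 2.0000 = 3.81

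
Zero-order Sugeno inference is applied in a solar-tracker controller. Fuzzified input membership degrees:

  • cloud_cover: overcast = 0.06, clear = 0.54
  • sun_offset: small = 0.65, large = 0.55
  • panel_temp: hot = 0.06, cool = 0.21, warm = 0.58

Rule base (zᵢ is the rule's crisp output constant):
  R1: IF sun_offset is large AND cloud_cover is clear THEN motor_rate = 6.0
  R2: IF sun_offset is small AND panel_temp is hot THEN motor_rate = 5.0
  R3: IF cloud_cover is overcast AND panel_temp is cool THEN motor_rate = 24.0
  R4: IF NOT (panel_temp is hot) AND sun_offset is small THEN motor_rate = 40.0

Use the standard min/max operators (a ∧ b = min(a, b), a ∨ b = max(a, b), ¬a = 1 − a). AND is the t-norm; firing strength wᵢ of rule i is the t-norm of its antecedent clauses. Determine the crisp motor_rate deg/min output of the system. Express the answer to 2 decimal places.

23.65

R1 (z=6.0): large=0.55, clear=0.54; AND[min(a, b)] → w = 0.54
R2 (z=5.0): small=0.65, hot=0.06; AND[min(a, b)] → w = 0.06
R3 (z=24.0): overcast=0.06, cool=0.21; AND[min(a, b)] → w = 0.06
R4 (z=40.0): ¬hot=1−0.06=0.94, small=0.65; AND[min(a, b)] → w = 0.65
Weighted average = (0.54·6.0 + 0.06·5.0 + 0.06·24.0 + 0.65·40.0) / (0.54 + 0.06 + 0.06 + 0.65)
  = 30.9800 / 1.3100 = 23.65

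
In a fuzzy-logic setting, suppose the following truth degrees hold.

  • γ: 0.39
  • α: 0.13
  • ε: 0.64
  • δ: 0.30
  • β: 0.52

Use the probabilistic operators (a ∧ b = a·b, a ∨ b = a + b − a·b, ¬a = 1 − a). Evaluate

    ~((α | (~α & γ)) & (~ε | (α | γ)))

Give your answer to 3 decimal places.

~α = 1 − 0.1300 = 0.8700
~α & γ = a·b on (0.8700, 0.3900) = 0.3393
α | (~α & γ) = a + b − a·b on (0.1300, 0.3393) = 0.4252
~ε = 1 − 0.6400 = 0.3600
α | γ = a + b − a·b on (0.1300, 0.3900) = 0.4693
~ε | (α | γ) = a + b − a·b on (0.3600, 0.4693) = 0.6604
(α | (~α & γ)) & (~ε | (α | γ)) = a·b on (0.4252, 0.6604) = 0.2808
~((α | (~α & γ)) & (~ε | (α | γ))) = 1 − 0.2808 = 0.7192

0.719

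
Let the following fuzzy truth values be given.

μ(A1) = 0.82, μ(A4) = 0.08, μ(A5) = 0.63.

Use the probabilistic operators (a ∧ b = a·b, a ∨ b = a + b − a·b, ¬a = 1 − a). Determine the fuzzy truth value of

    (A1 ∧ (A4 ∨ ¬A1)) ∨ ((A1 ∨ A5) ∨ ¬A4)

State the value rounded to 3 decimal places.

0.996

¬A1 = 1 − 0.8200 = 0.1800
A4 ∨ ¬A1 = a + b − a·b on (0.0800, 0.1800) = 0.2456
A1 ∧ (A4 ∨ ¬A1) = a·b on (0.8200, 0.2456) = 0.2014
A1 ∨ A5 = a + b − a·b on (0.8200, 0.6300) = 0.9334
¬A4 = 1 − 0.0800 = 0.9200
(A1 ∨ A5) ∨ ¬A4 = a + b − a·b on (0.9334, 0.9200) = 0.9947
(A1 ∧ (A4 ∨ ¬A1)) ∨ ((A1 ∨ A5) ∨ ¬A4) = a + b − a·b on (0.2014, 0.9947) = 0.9957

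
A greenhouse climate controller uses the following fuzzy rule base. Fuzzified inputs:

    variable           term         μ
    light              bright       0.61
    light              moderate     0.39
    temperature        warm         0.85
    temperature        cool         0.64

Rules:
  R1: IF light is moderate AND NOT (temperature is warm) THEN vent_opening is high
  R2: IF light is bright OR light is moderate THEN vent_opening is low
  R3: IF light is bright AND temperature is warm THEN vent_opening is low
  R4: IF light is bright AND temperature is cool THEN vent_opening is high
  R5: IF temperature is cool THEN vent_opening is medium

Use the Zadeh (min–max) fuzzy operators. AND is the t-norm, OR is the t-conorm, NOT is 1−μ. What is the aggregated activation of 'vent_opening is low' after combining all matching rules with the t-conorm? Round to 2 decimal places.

0.61

R1: moderate=0.39, ¬warm=1−0.85=0.15; AND[min(a, b)] → w = 0.15
R2: bright=0.61, moderate=0.39; OR[max(a, b)] → w = 0.61
R3: bright=0.61, warm=0.85; AND[min(a, b)] → w = 0.61
R4: bright=0.61, cool=0.64; AND[min(a, b)] → w = 0.61
R5: cool=0.64 → w = 0.64
Rules with consequent 'low': {R2, R3} → strengths 0.61, 0.61
Aggregate via t-conorm [max(a, b)]: 0.61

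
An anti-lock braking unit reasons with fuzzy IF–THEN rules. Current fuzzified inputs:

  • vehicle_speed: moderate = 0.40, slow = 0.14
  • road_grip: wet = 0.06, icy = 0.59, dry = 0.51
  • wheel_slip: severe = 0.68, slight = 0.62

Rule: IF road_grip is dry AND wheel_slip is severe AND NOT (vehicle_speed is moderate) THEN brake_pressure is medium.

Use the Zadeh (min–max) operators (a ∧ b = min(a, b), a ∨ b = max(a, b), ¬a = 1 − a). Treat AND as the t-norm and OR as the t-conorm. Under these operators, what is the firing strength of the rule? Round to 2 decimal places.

0.51

firing strength: dry=0.51, severe=0.68, ¬moderate=1−0.40=0.60; AND[min(a, b)] → w = 0.51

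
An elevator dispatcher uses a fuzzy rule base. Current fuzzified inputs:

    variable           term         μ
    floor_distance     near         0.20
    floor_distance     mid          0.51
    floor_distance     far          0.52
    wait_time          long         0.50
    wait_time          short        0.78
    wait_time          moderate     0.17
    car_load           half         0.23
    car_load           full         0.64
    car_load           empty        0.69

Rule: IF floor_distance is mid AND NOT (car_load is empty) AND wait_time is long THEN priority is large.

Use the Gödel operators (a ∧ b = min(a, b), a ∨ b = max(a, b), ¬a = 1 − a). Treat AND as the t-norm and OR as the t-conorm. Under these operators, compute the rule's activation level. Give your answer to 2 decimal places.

0.31

firing strength: mid=0.51, ¬empty=1−0.69=0.31, long=0.50; AND[min(a, b)] → w = 0.31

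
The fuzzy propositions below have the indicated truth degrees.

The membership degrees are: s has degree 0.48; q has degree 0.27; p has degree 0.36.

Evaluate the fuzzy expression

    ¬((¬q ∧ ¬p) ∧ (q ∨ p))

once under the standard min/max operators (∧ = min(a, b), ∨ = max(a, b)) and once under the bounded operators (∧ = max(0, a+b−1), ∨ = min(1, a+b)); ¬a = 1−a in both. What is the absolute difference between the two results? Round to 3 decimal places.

0.360

Under standard min/max:
  ¬q = 1 − 0.27 = 0.73
  ¬p = 1 − 0.36 = 0.64
  ¬q ∧ ¬p = min(a, b) on (0.73, 0.64) = 0.64
  q ∨ p = max(a, b) on (0.27, 0.36) = 0.36
  (¬q ∧ ¬p) ∧ (q ∨ p) = min(a, b) on (0.64, 0.36) = 0.36
  ¬((¬q ∧ ¬p) ∧ (q ∨ p)) = 1 − 0.36 = 0.64
  → value = 0.6400
Under bounded:
  ¬q = 1 − 0.27 = 0.73
  ¬p = 1 − 0.36 = 0.64
  ¬q ∧ ¬p = max(0, a+b−1) on (0.73, 0.64) = 0.37
  q ∨ p = min(1, a+b) on (0.27, 0.36) = 0.63
  (¬q ∧ ¬p) ∧ (q ∨ p) = max(0, a+b−1) on (0.37, 0.63) = 0.00
  ¬((¬q ∧ ¬p) ∧ (q ∨ p)) = 1 − 0.00 = 1.00
  → value = 1.0000
|0.6400 − 1.0000| = 0.360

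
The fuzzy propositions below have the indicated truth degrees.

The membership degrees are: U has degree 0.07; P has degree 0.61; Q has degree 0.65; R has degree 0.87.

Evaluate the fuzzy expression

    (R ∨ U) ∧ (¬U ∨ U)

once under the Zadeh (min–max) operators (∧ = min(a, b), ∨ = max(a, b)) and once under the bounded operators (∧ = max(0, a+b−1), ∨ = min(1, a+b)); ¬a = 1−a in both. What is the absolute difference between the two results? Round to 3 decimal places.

0.070

Under Zadeh (min–max):
  R ∨ U = max(a, b) on (0.87, 0.07) = 0.87
  ¬U = 1 − 0.07 = 0.93
  ¬U ∨ U = max(a, b) on (0.93, 0.07) = 0.93
  (R ∨ U) ∧ (¬U ∨ U) = min(a, b) on (0.87, 0.93) = 0.87
  → value = 0.8700
Under bounded:
  R ∨ U = min(1, a+b) on (0.87, 0.07) = 0.94
  ¬U = 1 − 0.07 = 0.93
  ¬U ∨ U = min(1, a+b) on (0.93, 0.07) = 1.00
  (R ∨ U) ∧ (¬U ∨ U) = max(0, a+b−1) on (0.94, 1.00) = 0.94
  → value = 0.9400
|0.8700 − 0.9400| = 0.070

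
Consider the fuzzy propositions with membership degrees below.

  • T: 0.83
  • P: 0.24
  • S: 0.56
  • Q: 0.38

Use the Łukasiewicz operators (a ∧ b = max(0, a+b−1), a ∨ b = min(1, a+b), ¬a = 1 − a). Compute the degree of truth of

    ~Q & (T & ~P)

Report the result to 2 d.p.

~Q = 1 − 0.38 = 0.62
~P = 1 − 0.24 = 0.76
T & ~P = max(0, a+b−1) on (0.83, 0.76) = 0.59
~Q & (T & ~P) = max(0, a+b−1) on (0.62, 0.59) = 0.21

0.21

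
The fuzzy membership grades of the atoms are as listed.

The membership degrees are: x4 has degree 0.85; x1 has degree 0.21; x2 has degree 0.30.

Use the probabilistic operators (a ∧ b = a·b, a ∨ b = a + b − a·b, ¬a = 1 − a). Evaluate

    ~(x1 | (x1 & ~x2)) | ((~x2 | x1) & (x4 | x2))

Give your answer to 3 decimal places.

0.897

~x2 = 1 − 0.3000 = 0.7000
x1 & ~x2 = a·b on (0.2100, 0.7000) = 0.1470
x1 | (x1 & ~x2) = a + b − a·b on (0.2100, 0.1470) = 0.3261
~(x1 | (x1 & ~x2)) = 1 − 0.3261 = 0.6739
~x2 = 1 − 0.3000 = 0.7000
~x2 | x1 = a + b − a·b on (0.7000, 0.2100) = 0.7630
x4 | x2 = a + b − a·b on (0.8500, 0.3000) = 0.8950
(~x2 | x1) & (x4 | x2) = a·b on (0.7630, 0.8950) = 0.6829
~(x1 | (x1 & ~x2)) | ((~x2 | x1) & (x4 | x2)) = a + b − a·b on (0.6739, 0.6829) = 0.8966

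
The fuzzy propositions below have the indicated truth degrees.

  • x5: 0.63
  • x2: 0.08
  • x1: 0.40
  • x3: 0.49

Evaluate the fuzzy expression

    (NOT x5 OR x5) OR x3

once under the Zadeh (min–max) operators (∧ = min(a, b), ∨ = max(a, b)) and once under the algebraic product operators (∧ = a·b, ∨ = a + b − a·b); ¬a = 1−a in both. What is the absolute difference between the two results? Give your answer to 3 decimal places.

Under Zadeh (min–max):
  NOT x5 = 1 − 0.63 = 0.37
  NOT x5 OR x5 = max(a, b) on (0.37, 0.63) = 0.63
  (NOT x5 OR x5) OR x3 = max(a, b) on (0.63, 0.49) = 0.63
  → value = 0.6300
Under algebraic product:
  NOT x5 = 1 − 0.6300 = 0.3700
  NOT x5 OR x5 = a + b − a·b on (0.3700, 0.6300) = 0.7669
  (NOT x5 OR x5) OR x3 = a + b − a·b on (0.7669, 0.4900) = 0.8811
  → value = 0.8811
|0.6300 − 0.8811| = 0.251

0.251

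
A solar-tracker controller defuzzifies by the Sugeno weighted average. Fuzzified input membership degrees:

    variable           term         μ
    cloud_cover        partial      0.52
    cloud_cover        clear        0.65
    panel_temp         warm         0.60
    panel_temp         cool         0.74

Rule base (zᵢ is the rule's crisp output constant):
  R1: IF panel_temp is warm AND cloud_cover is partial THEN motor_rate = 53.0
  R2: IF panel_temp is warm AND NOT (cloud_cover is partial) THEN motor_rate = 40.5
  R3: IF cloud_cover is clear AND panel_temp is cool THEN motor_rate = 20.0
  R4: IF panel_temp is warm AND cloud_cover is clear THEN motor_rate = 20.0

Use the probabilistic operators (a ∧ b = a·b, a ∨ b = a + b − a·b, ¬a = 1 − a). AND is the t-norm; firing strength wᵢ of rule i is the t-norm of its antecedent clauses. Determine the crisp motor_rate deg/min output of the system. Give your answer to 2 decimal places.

R1 (z=53.0): warm=0.60, partial=0.52; AND[a·b] → w = 0.3120
R2 (z=40.5): warm=0.60, ¬partial=1−0.52=0.48; AND[a·b] → w = 0.2880
R3 (z=20.0): clear=0.65, cool=0.74; AND[a·b] → w = 0.4810
R4 (z=20.0): warm=0.60, clear=0.65; AND[a·b] → w = 0.3900
Weighted average = (0.3120·53.0 + 0.2880·40.5 + 0.4810·20.0 + 0.3900·20.0) / (0.3120 + 0.2880 + 0.4810 + 0.3900)
  = 45.6200 / 1.4710 = 31.01

31.01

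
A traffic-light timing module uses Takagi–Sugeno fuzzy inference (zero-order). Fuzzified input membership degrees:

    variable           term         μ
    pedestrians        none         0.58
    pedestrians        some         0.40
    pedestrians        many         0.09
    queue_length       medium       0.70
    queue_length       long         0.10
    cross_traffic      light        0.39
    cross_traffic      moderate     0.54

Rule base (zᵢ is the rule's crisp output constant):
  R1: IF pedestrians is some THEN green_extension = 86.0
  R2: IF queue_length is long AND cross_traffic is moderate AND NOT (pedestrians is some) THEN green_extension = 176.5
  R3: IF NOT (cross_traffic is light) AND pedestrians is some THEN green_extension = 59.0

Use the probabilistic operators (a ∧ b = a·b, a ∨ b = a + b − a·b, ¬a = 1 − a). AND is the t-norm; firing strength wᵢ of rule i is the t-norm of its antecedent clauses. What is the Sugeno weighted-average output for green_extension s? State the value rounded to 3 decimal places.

R1 (z=86.0): some=0.40 → w = 0.4000
R2 (z=176.5): long=0.10, moderate=0.54, ¬some=1−0.40=0.60; AND[a·b] → w = 0.0324
R3 (z=59.0): ¬light=1−0.39=0.61, some=0.40; AND[a·b] → w = 0.2440
Weighted average = (0.4000·86.0 + 0.0324·176.5 + 0.2440·59.0) / (0.4000 + 0.0324 + 0.2440)
  = 54.5146 / 0.6764 = 80.595

80.595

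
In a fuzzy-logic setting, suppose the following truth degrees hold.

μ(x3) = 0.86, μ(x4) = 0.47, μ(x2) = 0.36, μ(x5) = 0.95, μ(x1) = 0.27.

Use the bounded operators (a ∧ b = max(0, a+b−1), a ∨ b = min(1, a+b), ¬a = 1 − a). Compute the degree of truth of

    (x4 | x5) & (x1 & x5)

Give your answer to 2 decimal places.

x4 | x5 = min(1, a+b) on (0.47, 0.95) = 1.00
x1 & x5 = max(0, a+b−1) on (0.27, 0.95) = 0.22
(x4 | x5) & (x1 & x5) = max(0, a+b−1) on (1.00, 0.22) = 0.22

0.22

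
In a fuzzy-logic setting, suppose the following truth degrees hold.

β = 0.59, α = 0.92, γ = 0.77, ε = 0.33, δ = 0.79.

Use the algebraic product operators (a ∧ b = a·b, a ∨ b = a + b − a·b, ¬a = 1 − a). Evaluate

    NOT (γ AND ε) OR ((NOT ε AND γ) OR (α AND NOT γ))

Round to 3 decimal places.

0.903

γ AND ε = a·b on (0.7700, 0.3300) = 0.2541
NOT (γ AND ε) = 1 − 0.2541 = 0.7459
NOT ε = 1 − 0.3300 = 0.6700
NOT ε AND γ = a·b on (0.6700, 0.7700) = 0.5159
NOT γ = 1 − 0.7700 = 0.2300
α AND NOT γ = a·b on (0.9200, 0.2300) = 0.2116
(NOT ε AND γ) OR (α AND NOT γ) = a + b − a·b on (0.5159, 0.2116) = 0.6183
NOT (γ AND ε) OR ((NOT ε AND γ) OR (α AND NOT γ)) = a + b − a·b on (0.7459, 0.6183) = 0.9030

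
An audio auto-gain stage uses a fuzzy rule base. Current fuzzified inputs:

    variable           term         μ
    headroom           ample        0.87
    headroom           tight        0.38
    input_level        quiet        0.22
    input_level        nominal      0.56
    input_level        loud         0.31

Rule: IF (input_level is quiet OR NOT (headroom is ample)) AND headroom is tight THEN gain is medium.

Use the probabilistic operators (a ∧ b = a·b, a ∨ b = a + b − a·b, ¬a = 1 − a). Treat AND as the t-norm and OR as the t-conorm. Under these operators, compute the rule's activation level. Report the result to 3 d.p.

0.122

firing strength: (quiet=0.22 OR ¬ample=1−0.87=0.13) = 0.3214; AND[a·b] with tight=0.38 → w = 0.1221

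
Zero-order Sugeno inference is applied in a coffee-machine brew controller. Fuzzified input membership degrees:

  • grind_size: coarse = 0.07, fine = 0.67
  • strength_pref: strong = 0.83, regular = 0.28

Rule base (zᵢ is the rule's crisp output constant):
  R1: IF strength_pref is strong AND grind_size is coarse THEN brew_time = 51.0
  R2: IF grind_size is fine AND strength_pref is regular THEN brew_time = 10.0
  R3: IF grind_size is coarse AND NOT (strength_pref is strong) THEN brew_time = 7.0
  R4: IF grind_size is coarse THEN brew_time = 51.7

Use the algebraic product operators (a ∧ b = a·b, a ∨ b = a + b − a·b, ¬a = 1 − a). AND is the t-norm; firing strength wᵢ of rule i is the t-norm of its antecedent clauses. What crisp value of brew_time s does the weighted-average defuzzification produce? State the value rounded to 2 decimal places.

R1 (z=51.0): strong=0.83, coarse=0.07; AND[a·b] → w = 0.0581
R2 (z=10.0): fine=0.67, regular=0.28; AND[a·b] → w = 0.1876
R3 (z=7.0): coarse=0.07, ¬strong=1−0.83=0.17; AND[a·b] → w = 0.0119
R4 (z=51.7): coarse=0.07 → w = 0.0700
Weighted average = (0.0581·51.0 + 0.1876·10.0 + 0.0119·7.0 + 0.0700·51.7) / (0.0581 + 0.1876 + 0.0119 + 0.0700)
  = 8.5414 / 0.3276 = 26.07

26.07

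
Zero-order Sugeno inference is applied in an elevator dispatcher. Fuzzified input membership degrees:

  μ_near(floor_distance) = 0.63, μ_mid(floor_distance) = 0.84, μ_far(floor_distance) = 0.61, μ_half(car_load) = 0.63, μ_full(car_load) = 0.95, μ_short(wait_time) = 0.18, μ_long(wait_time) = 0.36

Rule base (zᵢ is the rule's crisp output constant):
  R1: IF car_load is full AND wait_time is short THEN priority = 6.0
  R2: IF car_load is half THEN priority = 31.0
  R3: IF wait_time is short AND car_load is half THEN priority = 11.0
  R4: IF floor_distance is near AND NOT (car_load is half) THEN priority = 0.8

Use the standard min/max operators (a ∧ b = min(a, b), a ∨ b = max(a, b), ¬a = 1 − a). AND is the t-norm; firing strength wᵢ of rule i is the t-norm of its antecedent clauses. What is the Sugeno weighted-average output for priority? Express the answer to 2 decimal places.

R1 (z=6.0): full=0.95, short=0.18; AND[min(a, b)] → w = 0.18
R2 (z=31.0): half=0.63 → w = 0.63
R3 (z=11.0): short=0.18, half=0.63; AND[min(a, b)] → w = 0.18
R4 (z=0.8): near=0.63, ¬half=1−0.63=0.37; AND[min(a, b)] → w = 0.37
Weighted average = (0.18·6.0 + 0.63·31.0 + 0.18·11.0 + 0.37·0.8) / (0.18 + 0.63 + 0.18 + 0.37)
  = 22.8860 / 1.3600 = 16.83

16.83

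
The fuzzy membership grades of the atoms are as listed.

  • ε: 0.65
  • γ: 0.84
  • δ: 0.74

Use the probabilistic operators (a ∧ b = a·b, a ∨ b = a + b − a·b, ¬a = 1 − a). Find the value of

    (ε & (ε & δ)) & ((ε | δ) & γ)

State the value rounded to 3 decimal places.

0.239

ε & δ = a·b on (0.6500, 0.7400) = 0.4810
ε & (ε & δ) = a·b on (0.6500, 0.4810) = 0.3126
ε | δ = a + b − a·b on (0.6500, 0.7400) = 0.9090
(ε | δ) & γ = a·b on (0.9090, 0.8400) = 0.7636
(ε & (ε & δ)) & ((ε | δ) & γ) = a·b on (0.3126, 0.7636) = 0.2387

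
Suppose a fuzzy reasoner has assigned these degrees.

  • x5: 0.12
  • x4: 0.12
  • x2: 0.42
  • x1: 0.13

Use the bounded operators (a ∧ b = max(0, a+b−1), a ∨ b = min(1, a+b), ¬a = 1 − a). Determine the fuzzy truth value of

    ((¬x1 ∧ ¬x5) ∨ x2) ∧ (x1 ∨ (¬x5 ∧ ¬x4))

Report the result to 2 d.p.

0.89

¬x1 = 1 − 0.13 = 0.87
¬x5 = 1 − 0.12 = 0.88
¬x1 ∧ ¬x5 = max(0, a+b−1) on (0.87, 0.88) = 0.75
(¬x1 ∧ ¬x5) ∨ x2 = min(1, a+b) on (0.75, 0.42) = 1.00
¬x5 = 1 − 0.12 = 0.88
¬x4 = 1 − 0.12 = 0.88
¬x5 ∧ ¬x4 = max(0, a+b−1) on (0.88, 0.88) = 0.76
x1 ∨ (¬x5 ∧ ¬x4) = min(1, a+b) on (0.13, 0.76) = 0.89
((¬x1 ∧ ¬x5) ∨ x2) ∧ (x1 ∨ (¬x5 ∧ ¬x4)) = max(0, a+b−1) on (1.00, 0.89) = 0.89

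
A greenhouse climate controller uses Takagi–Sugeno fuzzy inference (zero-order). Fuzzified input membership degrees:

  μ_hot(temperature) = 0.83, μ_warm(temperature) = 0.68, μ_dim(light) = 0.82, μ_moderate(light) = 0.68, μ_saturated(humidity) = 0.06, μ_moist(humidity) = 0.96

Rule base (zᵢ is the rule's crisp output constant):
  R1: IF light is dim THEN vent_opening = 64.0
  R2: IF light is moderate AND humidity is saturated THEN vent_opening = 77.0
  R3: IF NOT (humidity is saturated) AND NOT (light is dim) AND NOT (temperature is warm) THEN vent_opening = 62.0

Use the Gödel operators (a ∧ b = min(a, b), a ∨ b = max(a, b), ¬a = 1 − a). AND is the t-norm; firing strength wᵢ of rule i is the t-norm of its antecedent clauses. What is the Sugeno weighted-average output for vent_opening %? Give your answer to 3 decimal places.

64.396

R1 (z=64.0): dim=0.82 → w = 0.82
R2 (z=77.0): moderate=0.68, saturated=0.06; AND[min(a, b)] → w = 0.06
R3 (z=62.0): ¬saturated=1−0.06=0.94, ¬dim=1−0.82=0.18, ¬warm=1−0.68=0.32; AND[min(a, b)] → w = 0.18
Weighted average = (0.82·64.0 + 0.06·77.0 + 0.18·62.0) / (0.82 + 0.06 + 0.18)
  = 68.2600 / 1.0600 = 64.396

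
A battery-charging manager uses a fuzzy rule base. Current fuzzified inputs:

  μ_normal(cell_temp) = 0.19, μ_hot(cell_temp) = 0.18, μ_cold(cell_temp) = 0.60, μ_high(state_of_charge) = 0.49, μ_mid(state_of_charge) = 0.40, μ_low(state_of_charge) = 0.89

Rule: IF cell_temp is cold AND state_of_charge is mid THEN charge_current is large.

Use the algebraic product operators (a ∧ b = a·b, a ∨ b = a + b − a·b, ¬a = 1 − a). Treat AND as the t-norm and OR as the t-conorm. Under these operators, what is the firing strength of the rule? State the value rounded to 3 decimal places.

firing strength: cold=0.60, mid=0.40; AND[a·b] → w = 0.2400

0.240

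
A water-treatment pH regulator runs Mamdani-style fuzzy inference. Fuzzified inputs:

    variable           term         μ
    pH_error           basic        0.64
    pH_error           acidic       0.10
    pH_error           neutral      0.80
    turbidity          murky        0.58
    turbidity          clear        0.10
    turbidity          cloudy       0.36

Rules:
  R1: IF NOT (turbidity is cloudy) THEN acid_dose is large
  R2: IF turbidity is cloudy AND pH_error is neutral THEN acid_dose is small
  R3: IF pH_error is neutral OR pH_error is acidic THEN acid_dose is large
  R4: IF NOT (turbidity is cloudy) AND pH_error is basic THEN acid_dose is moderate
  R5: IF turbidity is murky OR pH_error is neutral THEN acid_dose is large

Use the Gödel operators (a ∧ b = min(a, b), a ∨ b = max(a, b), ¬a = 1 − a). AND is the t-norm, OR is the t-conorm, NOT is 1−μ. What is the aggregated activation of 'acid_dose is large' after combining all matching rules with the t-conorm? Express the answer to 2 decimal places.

R1: ¬cloudy=1−0.36=0.64 → w = 0.64
R2: cloudy=0.36, neutral=0.80; AND[min(a, b)] → w = 0.36
R3: neutral=0.80, acidic=0.10; OR[max(a, b)] → w = 0.80
R4: ¬cloudy=1−0.36=0.64, basic=0.64; AND[min(a, b)] → w = 0.64
R5: murky=0.58, neutral=0.80; OR[max(a, b)] → w = 0.80
Rules with consequent 'large': {R1, R3, R5} → strengths 0.64, 0.80, 0.80
Aggregate via t-conorm [max(a, b)]: 0.80

0.80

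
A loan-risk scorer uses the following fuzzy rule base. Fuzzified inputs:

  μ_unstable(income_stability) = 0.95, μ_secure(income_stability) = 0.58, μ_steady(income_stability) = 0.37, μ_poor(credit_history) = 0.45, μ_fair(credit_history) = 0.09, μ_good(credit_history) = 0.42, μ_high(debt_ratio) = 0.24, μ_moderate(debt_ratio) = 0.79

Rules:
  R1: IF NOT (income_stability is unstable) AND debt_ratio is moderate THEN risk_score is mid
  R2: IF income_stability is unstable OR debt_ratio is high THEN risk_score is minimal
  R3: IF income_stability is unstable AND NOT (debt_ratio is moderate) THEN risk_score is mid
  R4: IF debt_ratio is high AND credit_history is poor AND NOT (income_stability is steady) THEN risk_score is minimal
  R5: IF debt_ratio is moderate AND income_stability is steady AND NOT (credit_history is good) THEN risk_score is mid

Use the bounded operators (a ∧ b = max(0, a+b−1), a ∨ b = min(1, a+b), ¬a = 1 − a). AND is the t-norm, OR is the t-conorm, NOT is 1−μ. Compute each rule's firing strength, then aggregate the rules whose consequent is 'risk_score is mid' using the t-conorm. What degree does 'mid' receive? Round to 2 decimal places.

0.16

R1: ¬unstable=1−0.95=0.05, moderate=0.79; AND[max(0, a+b−1)] → w = 0.00
R2: unstable=0.95, high=0.24; OR[min(1, a+b)] → w = 1.00
R3: unstable=0.95, ¬moderate=1−0.79=0.21; AND[max(0, a+b−1)] → w = 0.16
R4: high=0.24, poor=0.45, ¬steady=1−0.37=0.63; AND[max(0, a+b−1)] → w = 0.00
R5: moderate=0.79, steady=0.37, ¬good=1−0.42=0.58; AND[max(0, a+b−1)] → w = 0.00
Rules with consequent 'mid': {R1, R3, R5} → strengths 0.00, 0.16, 0.00
Aggregate via t-conorm [min(1, a+b)]: 0.16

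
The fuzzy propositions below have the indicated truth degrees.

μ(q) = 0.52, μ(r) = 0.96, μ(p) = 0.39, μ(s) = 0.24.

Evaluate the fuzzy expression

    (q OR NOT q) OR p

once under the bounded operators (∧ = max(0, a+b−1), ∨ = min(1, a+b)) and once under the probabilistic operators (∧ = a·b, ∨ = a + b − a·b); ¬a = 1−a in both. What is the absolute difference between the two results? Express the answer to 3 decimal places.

Under bounded:
  NOT q = 1 − 0.52 = 0.48
  q OR NOT q = min(1, a+b) on (0.52, 0.48) = 1.00
  (q OR NOT q) OR p = min(1, a+b) on (1.00, 0.39) = 1.00
  → value = 1.0000
Under probabilistic:
  NOT q = 1 − 0.5200 = 0.4800
  q OR NOT q = a + b − a·b on (0.5200, 0.4800) = 0.7504
  (q OR NOT q) OR p = a + b − a·b on (0.7504, 0.3900) = 0.8477
  → value = 0.8477
|1.0000 − 0.8477| = 0.152

0.152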